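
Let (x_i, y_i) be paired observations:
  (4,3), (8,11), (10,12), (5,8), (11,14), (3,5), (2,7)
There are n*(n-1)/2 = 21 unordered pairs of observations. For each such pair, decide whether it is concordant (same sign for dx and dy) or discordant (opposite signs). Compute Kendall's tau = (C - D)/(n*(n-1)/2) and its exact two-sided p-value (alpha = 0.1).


Step 1: Enumerate the 21 unordered pairs (i,j) with i<j and classify each by sign(x_j-x_i) * sign(y_j-y_i).
  (1,2):dx=+4,dy=+8->C; (1,3):dx=+6,dy=+9->C; (1,4):dx=+1,dy=+5->C; (1,5):dx=+7,dy=+11->C
  (1,6):dx=-1,dy=+2->D; (1,7):dx=-2,dy=+4->D; (2,3):dx=+2,dy=+1->C; (2,4):dx=-3,dy=-3->C
  (2,5):dx=+3,dy=+3->C; (2,6):dx=-5,dy=-6->C; (2,7):dx=-6,dy=-4->C; (3,4):dx=-5,dy=-4->C
  (3,5):dx=+1,dy=+2->C; (3,6):dx=-7,dy=-7->C; (3,7):dx=-8,dy=-5->C; (4,5):dx=+6,dy=+6->C
  (4,6):dx=-2,dy=-3->C; (4,7):dx=-3,dy=-1->C; (5,6):dx=-8,dy=-9->C; (5,7):dx=-9,dy=-7->C
  (6,7):dx=-1,dy=+2->D
Step 2: C = 18, D = 3, total pairs = 21.
Step 3: tau = (C - D)/(n(n-1)/2) = (18 - 3)/21 = 0.714286.
Step 4: Exact two-sided p-value (enumerate n! = 5040 permutations of y under H0): p = 0.030159.
Step 5: alpha = 0.1. reject H0.

tau_b = 0.7143 (C=18, D=3), p = 0.030159, reject H0.


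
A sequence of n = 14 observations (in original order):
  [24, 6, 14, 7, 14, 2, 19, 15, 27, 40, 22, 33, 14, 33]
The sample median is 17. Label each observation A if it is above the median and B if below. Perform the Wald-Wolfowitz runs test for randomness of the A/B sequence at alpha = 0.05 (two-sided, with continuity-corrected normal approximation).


Step 1: Compute median = 17; label A = above, B = below.
Labels in order: ABBBBBABAAAABA  (n_A = 7, n_B = 7)
Step 2: Count runs R = 7.
Step 3: Under H0 (random ordering), E[R] = 2*n_A*n_B/(n_A+n_B) + 1 = 2*7*7/14 + 1 = 8.0000.
        Var[R] = 2*n_A*n_B*(2*n_A*n_B - n_A - n_B) / ((n_A+n_B)^2 * (n_A+n_B-1)) = 8232/2548 = 3.2308.
        SD[R] = 1.7974.
Step 4: Continuity-corrected z = (R + 0.5 - E[R]) / SD[R] = (7 + 0.5 - 8.0000) / 1.7974 = -0.2782.
Step 5: Two-sided p-value via normal approximation = 2*(1 - Phi(|z|)) = 0.780879.
Step 6: alpha = 0.05. fail to reject H0.

R = 7, z = -0.2782, p = 0.780879, fail to reject H0.


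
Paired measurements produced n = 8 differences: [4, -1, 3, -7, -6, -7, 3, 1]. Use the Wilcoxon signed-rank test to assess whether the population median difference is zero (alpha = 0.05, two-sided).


Step 1: Drop any zero differences (none here) and take |d_i|.
|d| = [4, 1, 3, 7, 6, 7, 3, 1]
Step 2: Midrank |d_i| (ties get averaged ranks).
ranks: |4|->5, |1|->1.5, |3|->3.5, |7|->7.5, |6|->6, |7|->7.5, |3|->3.5, |1|->1.5
Step 3: Attach original signs; sum ranks with positive sign and with negative sign.
W+ = 5 + 3.5 + 3.5 + 1.5 = 13.5
W- = 1.5 + 7.5 + 6 + 7.5 = 22.5
(Check: W+ + W- = 36 should equal n(n+1)/2 = 36.)
Step 4: Test statistic W = min(W+, W-) = 13.5.
Step 5: Ties in |d|, so use the tie-corrected normal approximation.
        E[W] = n(n+1)/4 = 8*9/4 = 18.
        Tie groups: |d|=1 (t=2), |d|=3 (t=2), |d|=7 (t=2); sum(t^3 - t) = 18.
        Var[W] = n(n+1)(2n+1)/24 - sum(t^3-t)/48 = 1224/24 - 18/48 = 50.625.
        z = (W - E[W]) / sqrt(Var[W]) = (13.5 - 18) / 7.1151 = -0.6325.
        Two-sided p = 2*Phi(z) = 0.527089.
Step 6: alpha = 0.05. fail to reject H0.

W+ = 13.5, W- = 22.5, W = min = 13.5, p = 0.527089, fail to reject H0.


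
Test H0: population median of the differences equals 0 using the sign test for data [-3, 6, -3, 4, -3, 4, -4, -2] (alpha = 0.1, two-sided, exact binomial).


Step 1: Discard zero differences. Original n = 8; n_eff = number of nonzero differences = 8.
Nonzero differences (with sign): -3, +6, -3, +4, -3, +4, -4, -2
Step 2: Count signs: positive = 3, negative = 5.
Step 3: Under H0: P(positive) = 0.5, so the number of positives S ~ Bin(8, 0.5).
Step 4: Two-sided exact p-value = sum of Bin(8,0.5) probabilities at or below the observed probability = 0.726562.
Step 5: alpha = 0.1. fail to reject H0.

n_eff = 8, pos = 3, neg = 5, p = 0.726562, fail to reject H0.


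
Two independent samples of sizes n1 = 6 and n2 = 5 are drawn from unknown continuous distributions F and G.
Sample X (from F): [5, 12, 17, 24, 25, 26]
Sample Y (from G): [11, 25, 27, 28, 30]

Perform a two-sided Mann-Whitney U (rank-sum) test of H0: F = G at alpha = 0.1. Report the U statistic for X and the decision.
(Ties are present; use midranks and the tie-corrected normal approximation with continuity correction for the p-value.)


Step 1: Combine and sort all 11 observations; assign midranks.
sorted (value, group): (5,X), (11,Y), (12,X), (17,X), (24,X), (25,X), (25,Y), (26,X), (27,Y), (28,Y), (30,Y)
ranks: 5->1, 11->2, 12->3, 17->4, 24->5, 25->6.5, 25->6.5, 26->8, 27->9, 28->10, 30->11
Step 2: Rank sum for X: R1 = 1 + 3 + 4 + 5 + 6.5 + 8 = 27.5.
Step 3: U_X = R1 - n1(n1+1)/2 = 27.5 - 6*7/2 = 27.5 - 21 = 6.5.
       U_Y = n1*n2 - U_X = 30 - 6.5 = 23.5.
Step 4: Ties are present, so use the tie-corrected normal approximation (with continuity correction) for the p-value.
Step 5: p-value = 0.143215; compare to alpha = 0.1. fail to reject H0.

U_X = 6.5, p = 0.143215, fail to reject H0 at alpha = 0.1.


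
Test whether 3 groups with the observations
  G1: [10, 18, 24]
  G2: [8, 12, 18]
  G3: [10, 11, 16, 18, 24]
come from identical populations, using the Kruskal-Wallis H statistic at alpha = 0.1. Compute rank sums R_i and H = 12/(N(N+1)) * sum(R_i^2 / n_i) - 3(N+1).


Step 1: Combine all N = 11 observations and assign midranks.
sorted (value, group, rank): (8,G2,1), (10,G1,2.5), (10,G3,2.5), (11,G3,4), (12,G2,5), (16,G3,6), (18,G1,8), (18,G2,8), (18,G3,8), (24,G1,10.5), (24,G3,10.5)
Step 2: Sum ranks within each group.
R_1 = 21 (n_1 = 3)
R_2 = 14 (n_2 = 3)
R_3 = 31 (n_3 = 5)
Step 3: H = 12/(N(N+1)) * sum(R_i^2/n_i) - 3(N+1)
     = 12/(11*12) * (21^2/3 + 14^2/3 + 31^2/5) - 3*12
     = 0.090909 * 404.533 - 36
     = 0.775758.
Step 4: Ties present; correction factor C = 1 - 36/(11^3 - 11) = 0.972727. Corrected H = 0.775758 / 0.972727 = 0.797508.
Step 5: Under H0, H ~ chi^2(2); p-value = 0.671156.
Step 6: alpha = 0.1. fail to reject H0.

H = 0.7975, df = 2, p = 0.671156, fail to reject H0.


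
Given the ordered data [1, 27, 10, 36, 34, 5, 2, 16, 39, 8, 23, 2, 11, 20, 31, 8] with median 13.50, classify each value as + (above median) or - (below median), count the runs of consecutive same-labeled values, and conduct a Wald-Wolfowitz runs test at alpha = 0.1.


Step 1: Compute median = 13.50; label A = above, B = below.
Labels in order: BABAABBAABABBAAB  (n_A = 8, n_B = 8)
Step 2: Count runs R = 11.
Step 3: Under H0 (random ordering), E[R] = 2*n_A*n_B/(n_A+n_B) + 1 = 2*8*8/16 + 1 = 9.0000.
        Var[R] = 2*n_A*n_B*(2*n_A*n_B - n_A - n_B) / ((n_A+n_B)^2 * (n_A+n_B-1)) = 14336/3840 = 3.7333.
        SD[R] = 1.9322.
Step 4: Continuity-corrected z = (R - 0.5 - E[R]) / SD[R] = (11 - 0.5 - 9.0000) / 1.9322 = 0.7763.
Step 5: Two-sided p-value via normal approximation = 2*(1 - Phi(|z|)) = 0.437558.
Step 6: alpha = 0.1. fail to reject H0.

R = 11, z = 0.7763, p = 0.437558, fail to reject H0.


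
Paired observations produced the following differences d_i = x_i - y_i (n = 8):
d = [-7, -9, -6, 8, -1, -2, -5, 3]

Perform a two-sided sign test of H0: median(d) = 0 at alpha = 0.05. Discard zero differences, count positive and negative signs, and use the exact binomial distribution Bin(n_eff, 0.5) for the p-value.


Step 1: Discard zero differences. Original n = 8; n_eff = number of nonzero differences = 8.
Nonzero differences (with sign): -7, -9, -6, +8, -1, -2, -5, +3
Step 2: Count signs: positive = 2, negative = 6.
Step 3: Under H0: P(positive) = 0.5, so the number of positives S ~ Bin(8, 0.5).
Step 4: Two-sided exact p-value = sum of Bin(8,0.5) probabilities at or below the observed probability = 0.289062.
Step 5: alpha = 0.05. fail to reject H0.

n_eff = 8, pos = 2, neg = 6, p = 0.289062, fail to reject H0.


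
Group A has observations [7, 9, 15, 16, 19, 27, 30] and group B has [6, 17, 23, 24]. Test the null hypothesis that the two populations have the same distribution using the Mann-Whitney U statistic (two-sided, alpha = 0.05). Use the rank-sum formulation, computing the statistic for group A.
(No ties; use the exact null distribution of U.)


Step 1: Combine and sort all 11 observations; assign midranks.
sorted (value, group): (6,Y), (7,X), (9,X), (15,X), (16,X), (17,Y), (19,X), (23,Y), (24,Y), (27,X), (30,X)
ranks: 6->1, 7->2, 9->3, 15->4, 16->5, 17->6, 19->7, 23->8, 24->9, 27->10, 30->11
Step 2: Rank sum for X: R1 = 2 + 3 + 4 + 5 + 7 + 10 + 11 = 42.
Step 3: U_X = R1 - n1(n1+1)/2 = 42 - 7*8/2 = 42 - 28 = 14.
       U_Y = n1*n2 - U_X = 28 - 14 = 14.
Step 4: No ties, so the exact null distribution of U (based on enumerating the C(11,7) = 330 equally likely rank assignments) gives the two-sided p-value.
Step 5: p-value = 1.000000; compare to alpha = 0.05. fail to reject H0.

U_X = 14, p = 1.000000, fail to reject H0 at alpha = 0.05.


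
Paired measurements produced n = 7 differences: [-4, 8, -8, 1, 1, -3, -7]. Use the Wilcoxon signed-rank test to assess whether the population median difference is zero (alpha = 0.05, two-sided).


Step 1: Drop any zero differences (none here) and take |d_i|.
|d| = [4, 8, 8, 1, 1, 3, 7]
Step 2: Midrank |d_i| (ties get averaged ranks).
ranks: |4|->4, |8|->6.5, |8|->6.5, |1|->1.5, |1|->1.5, |3|->3, |7|->5
Step 3: Attach original signs; sum ranks with positive sign and with negative sign.
W+ = 6.5 + 1.5 + 1.5 = 9.5
W- = 4 + 6.5 + 3 + 5 = 18.5
(Check: W+ + W- = 28 should equal n(n+1)/2 = 28.)
Step 4: Test statistic W = min(W+, W-) = 9.5.
Step 5: Ties in |d|, so use the tie-corrected normal approximation.
        E[W] = n(n+1)/4 = 7*8/4 = 14.
        Tie groups: |d|=1 (t=2), |d|=8 (t=2); sum(t^3 - t) = 12.
        Var[W] = n(n+1)(2n+1)/24 - sum(t^3-t)/48 = 840/24 - 12/48 = 34.75.
        z = (W - E[W]) / sqrt(Var[W]) = (9.5 - 14) / 5.8949 = -0.7634.
        Two-sided p = 2*Phi(z) = 0.445243.
Step 6: alpha = 0.05. fail to reject H0.

W+ = 9.5, W- = 18.5, W = min = 9.5, p = 0.445243, fail to reject H0.


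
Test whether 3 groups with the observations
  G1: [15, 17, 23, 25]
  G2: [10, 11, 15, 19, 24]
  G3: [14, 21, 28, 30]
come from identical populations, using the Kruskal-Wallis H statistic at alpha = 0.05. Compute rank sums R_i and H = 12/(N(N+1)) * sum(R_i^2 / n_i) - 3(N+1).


Step 1: Combine all N = 13 observations and assign midranks.
sorted (value, group, rank): (10,G2,1), (11,G2,2), (14,G3,3), (15,G1,4.5), (15,G2,4.5), (17,G1,6), (19,G2,7), (21,G3,8), (23,G1,9), (24,G2,10), (25,G1,11), (28,G3,12), (30,G3,13)
Step 2: Sum ranks within each group.
R_1 = 30.5 (n_1 = 4)
R_2 = 24.5 (n_2 = 5)
R_3 = 36 (n_3 = 4)
Step 3: H = 12/(N(N+1)) * sum(R_i^2/n_i) - 3(N+1)
     = 12/(13*14) * (30.5^2/4 + 24.5^2/5 + 36^2/4) - 3*14
     = 0.065934 * 676.612 - 42
     = 2.611813.
Step 4: Ties present; correction factor C = 1 - 6/(13^3 - 13) = 0.997253. Corrected H = 2.611813 / 0.997253 = 2.619008.
Step 5: Under H0, H ~ chi^2(2); p-value = 0.269954.
Step 6: alpha = 0.05. fail to reject H0.

H = 2.6190, df = 2, p = 0.269954, fail to reject H0.


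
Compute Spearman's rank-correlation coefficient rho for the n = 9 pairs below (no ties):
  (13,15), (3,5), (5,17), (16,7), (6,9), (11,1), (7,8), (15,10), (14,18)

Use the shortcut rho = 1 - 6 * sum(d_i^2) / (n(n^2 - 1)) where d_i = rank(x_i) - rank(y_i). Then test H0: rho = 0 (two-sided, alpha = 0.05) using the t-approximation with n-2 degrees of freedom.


Step 1: Rank x and y separately (midranks; no ties here).
rank(x): 13->6, 3->1, 5->2, 16->9, 6->3, 11->5, 7->4, 15->8, 14->7
rank(y): 15->7, 5->2, 17->8, 7->3, 9->5, 1->1, 8->4, 10->6, 18->9
Step 2: d_i = R_x(i) - R_y(i); compute d_i^2.
  (6-7)^2=1, (1-2)^2=1, (2-8)^2=36, (9-3)^2=36, (3-5)^2=4, (5-1)^2=16, (4-4)^2=0, (8-6)^2=4, (7-9)^2=4
sum(d^2) = 102.
Step 3: rho = 1 - 6*102 / (9*(9^2 - 1)) = 1 - 612/720 = 0.150000.
Step 4: Under H0, t = rho * sqrt((n-2)/(1-rho^2)) = 0.4014 ~ t(7).
Step 5: Two-sided p-value from the t-distribution with 7 df = 0.700094.
Step 6: alpha = 0.05. fail to reject H0.

rho = 0.1500, p = 0.700094, fail to reject H0 at alpha = 0.05.


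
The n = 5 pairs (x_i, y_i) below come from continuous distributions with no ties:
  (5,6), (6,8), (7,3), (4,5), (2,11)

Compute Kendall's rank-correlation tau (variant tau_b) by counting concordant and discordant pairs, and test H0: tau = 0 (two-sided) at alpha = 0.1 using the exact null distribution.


Step 1: Enumerate the 10 unordered pairs (i,j) with i<j and classify each by sign(x_j-x_i) * sign(y_j-y_i).
  (1,2):dx=+1,dy=+2->C; (1,3):dx=+2,dy=-3->D; (1,4):dx=-1,dy=-1->C; (1,5):dx=-3,dy=+5->D
  (2,3):dx=+1,dy=-5->D; (2,4):dx=-2,dy=-3->C; (2,5):dx=-4,dy=+3->D; (3,4):dx=-3,dy=+2->D
  (3,5):dx=-5,dy=+8->D; (4,5):dx=-2,dy=+6->D
Step 2: C = 3, D = 7, total pairs = 10.
Step 3: tau = (C - D)/(n(n-1)/2) = (3 - 7)/10 = -0.400000.
Step 4: Exact two-sided p-value (enumerate n! = 120 permutations of y under H0): p = 0.483333.
Step 5: alpha = 0.1. fail to reject H0.

tau_b = -0.4000 (C=3, D=7), p = 0.483333, fail to reject H0.


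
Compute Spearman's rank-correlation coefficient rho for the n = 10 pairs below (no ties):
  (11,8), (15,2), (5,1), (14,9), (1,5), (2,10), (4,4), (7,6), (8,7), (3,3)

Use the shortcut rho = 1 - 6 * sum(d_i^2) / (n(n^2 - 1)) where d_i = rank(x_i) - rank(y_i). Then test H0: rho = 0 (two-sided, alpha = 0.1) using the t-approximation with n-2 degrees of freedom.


Step 1: Rank x and y separately (midranks; no ties here).
rank(x): 11->8, 15->10, 5->5, 14->9, 1->1, 2->2, 4->4, 7->6, 8->7, 3->3
rank(y): 8->8, 2->2, 1->1, 9->9, 5->5, 10->10, 4->4, 6->6, 7->7, 3->3
Step 2: d_i = R_x(i) - R_y(i); compute d_i^2.
  (8-8)^2=0, (10-2)^2=64, (5-1)^2=16, (9-9)^2=0, (1-5)^2=16, (2-10)^2=64, (4-4)^2=0, (6-6)^2=0, (7-7)^2=0, (3-3)^2=0
sum(d^2) = 160.
Step 3: rho = 1 - 6*160 / (10*(10^2 - 1)) = 1 - 960/990 = 0.030303.
Step 4: Under H0, t = rho * sqrt((n-2)/(1-rho^2)) = 0.0857 ~ t(8).
Step 5: Two-sided p-value from the t-distribution with 8 df = 0.933773.
Step 6: alpha = 0.1. fail to reject H0.

rho = 0.0303, p = 0.933773, fail to reject H0 at alpha = 0.1.


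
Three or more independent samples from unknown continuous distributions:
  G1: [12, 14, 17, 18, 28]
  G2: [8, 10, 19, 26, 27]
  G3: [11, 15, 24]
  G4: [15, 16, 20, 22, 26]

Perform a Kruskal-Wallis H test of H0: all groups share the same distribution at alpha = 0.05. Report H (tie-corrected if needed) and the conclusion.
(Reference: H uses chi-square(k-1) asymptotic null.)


Step 1: Combine all N = 18 observations and assign midranks.
sorted (value, group, rank): (8,G2,1), (10,G2,2), (11,G3,3), (12,G1,4), (14,G1,5), (15,G3,6.5), (15,G4,6.5), (16,G4,8), (17,G1,9), (18,G1,10), (19,G2,11), (20,G4,12), (22,G4,13), (24,G3,14), (26,G2,15.5), (26,G4,15.5), (27,G2,17), (28,G1,18)
Step 2: Sum ranks within each group.
R_1 = 46 (n_1 = 5)
R_2 = 46.5 (n_2 = 5)
R_3 = 23.5 (n_3 = 3)
R_4 = 55 (n_4 = 5)
Step 3: H = 12/(N(N+1)) * sum(R_i^2/n_i) - 3(N+1)
     = 12/(18*19) * (46^2/5 + 46.5^2/5 + 23.5^2/3 + 55^2/5) - 3*19
     = 0.035088 * 1644.73 - 57
     = 0.709942.
Step 4: Ties present; correction factor C = 1 - 12/(18^3 - 18) = 0.997936. Corrected H = 0.709942 / 0.997936 = 0.711410.
Step 5: Under H0, H ~ chi^2(3); p-value = 0.870517.
Step 6: alpha = 0.05. fail to reject H0.

H = 0.7114, df = 3, p = 0.870517, fail to reject H0.


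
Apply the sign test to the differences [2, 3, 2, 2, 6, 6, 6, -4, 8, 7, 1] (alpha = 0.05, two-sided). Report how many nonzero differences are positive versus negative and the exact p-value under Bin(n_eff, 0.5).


Step 1: Discard zero differences. Original n = 11; n_eff = number of nonzero differences = 11.
Nonzero differences (with sign): +2, +3, +2, +2, +6, +6, +6, -4, +8, +7, +1
Step 2: Count signs: positive = 10, negative = 1.
Step 3: Under H0: P(positive) = 0.5, so the number of positives S ~ Bin(11, 0.5).
Step 4: Two-sided exact p-value = sum of Bin(11,0.5) probabilities at or below the observed probability = 0.011719.
Step 5: alpha = 0.05. reject H0.

n_eff = 11, pos = 10, neg = 1, p = 0.011719, reject H0.


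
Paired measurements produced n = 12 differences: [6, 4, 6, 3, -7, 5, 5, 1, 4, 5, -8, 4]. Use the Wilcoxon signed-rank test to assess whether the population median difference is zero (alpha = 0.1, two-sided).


Step 1: Drop any zero differences (none here) and take |d_i|.
|d| = [6, 4, 6, 3, 7, 5, 5, 1, 4, 5, 8, 4]
Step 2: Midrank |d_i| (ties get averaged ranks).
ranks: |6|->9.5, |4|->4, |6|->9.5, |3|->2, |7|->11, |5|->7, |5|->7, |1|->1, |4|->4, |5|->7, |8|->12, |4|->4
Step 3: Attach original signs; sum ranks with positive sign and with negative sign.
W+ = 9.5 + 4 + 9.5 + 2 + 7 + 7 + 1 + 4 + 7 + 4 = 55
W- = 11 + 12 = 23
(Check: W+ + W- = 78 should equal n(n+1)/2 = 78.)
Step 4: Test statistic W = min(W+, W-) = 23.
Step 5: Ties in |d|, so use the tie-corrected normal approximation.
        E[W] = n(n+1)/4 = 12*13/4 = 39.
        Tie groups: |d|=4 (t=3), |d|=5 (t=3), |d|=6 (t=2); sum(t^3 - t) = 54.
        Var[W] = n(n+1)(2n+1)/24 - sum(t^3-t)/48 = 3900/24 - 54/48 = 161.375.
        z = (W - E[W]) / sqrt(Var[W]) = (23 - 39) / 12.7033 = -1.2595.
        Two-sided p = 2*Phi(z) = 0.207846.
Step 6: alpha = 0.1. fail to reject H0.

W+ = 55, W- = 23, W = min = 23, p = 0.207846, fail to reject H0.


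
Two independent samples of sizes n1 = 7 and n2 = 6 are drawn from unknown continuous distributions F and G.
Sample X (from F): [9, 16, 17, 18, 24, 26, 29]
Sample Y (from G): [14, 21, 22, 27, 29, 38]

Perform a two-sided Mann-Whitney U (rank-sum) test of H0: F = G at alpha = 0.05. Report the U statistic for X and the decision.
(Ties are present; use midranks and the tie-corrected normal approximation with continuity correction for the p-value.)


Step 1: Combine and sort all 13 observations; assign midranks.
sorted (value, group): (9,X), (14,Y), (16,X), (17,X), (18,X), (21,Y), (22,Y), (24,X), (26,X), (27,Y), (29,X), (29,Y), (38,Y)
ranks: 9->1, 14->2, 16->3, 17->4, 18->5, 21->6, 22->7, 24->8, 26->9, 27->10, 29->11.5, 29->11.5, 38->13
Step 2: Rank sum for X: R1 = 1 + 3 + 4 + 5 + 8 + 9 + 11.5 = 41.5.
Step 3: U_X = R1 - n1(n1+1)/2 = 41.5 - 7*8/2 = 41.5 - 28 = 13.5.
       U_Y = n1*n2 - U_X = 42 - 13.5 = 28.5.
Step 4: Ties are present, so use the tie-corrected normal approximation (with continuity correction) for the p-value.
Step 5: p-value = 0.316645; compare to alpha = 0.05. fail to reject H0.

U_X = 13.5, p = 0.316645, fail to reject H0 at alpha = 0.05.


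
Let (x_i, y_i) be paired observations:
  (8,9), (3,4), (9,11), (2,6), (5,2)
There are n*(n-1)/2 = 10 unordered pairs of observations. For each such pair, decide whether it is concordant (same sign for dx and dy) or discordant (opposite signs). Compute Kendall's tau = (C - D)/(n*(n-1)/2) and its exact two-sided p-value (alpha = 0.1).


Step 1: Enumerate the 10 unordered pairs (i,j) with i<j and classify each by sign(x_j-x_i) * sign(y_j-y_i).
  (1,2):dx=-5,dy=-5->C; (1,3):dx=+1,dy=+2->C; (1,4):dx=-6,dy=-3->C; (1,5):dx=-3,dy=-7->C
  (2,3):dx=+6,dy=+7->C; (2,4):dx=-1,dy=+2->D; (2,5):dx=+2,dy=-2->D; (3,4):dx=-7,dy=-5->C
  (3,5):dx=-4,dy=-9->C; (4,5):dx=+3,dy=-4->D
Step 2: C = 7, D = 3, total pairs = 10.
Step 3: tau = (C - D)/(n(n-1)/2) = (7 - 3)/10 = 0.400000.
Step 4: Exact two-sided p-value (enumerate n! = 120 permutations of y under H0): p = 0.483333.
Step 5: alpha = 0.1. fail to reject H0.

tau_b = 0.4000 (C=7, D=3), p = 0.483333, fail to reject H0.


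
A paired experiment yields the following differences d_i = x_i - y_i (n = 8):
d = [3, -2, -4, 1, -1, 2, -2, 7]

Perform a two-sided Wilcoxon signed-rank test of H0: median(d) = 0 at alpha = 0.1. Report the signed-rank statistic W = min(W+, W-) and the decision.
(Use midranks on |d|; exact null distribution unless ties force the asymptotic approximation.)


Step 1: Drop any zero differences (none here) and take |d_i|.
|d| = [3, 2, 4, 1, 1, 2, 2, 7]
Step 2: Midrank |d_i| (ties get averaged ranks).
ranks: |3|->6, |2|->4, |4|->7, |1|->1.5, |1|->1.5, |2|->4, |2|->4, |7|->8
Step 3: Attach original signs; sum ranks with positive sign and with negative sign.
W+ = 6 + 1.5 + 4 + 8 = 19.5
W- = 4 + 7 + 1.5 + 4 = 16.5
(Check: W+ + W- = 36 should equal n(n+1)/2 = 36.)
Step 4: Test statistic W = min(W+, W-) = 16.5.
Step 5: Ties in |d|, so use the tie-corrected normal approximation.
        E[W] = n(n+1)/4 = 8*9/4 = 18.
        Tie groups: |d|=1 (t=2), |d|=2 (t=3); sum(t^3 - t) = 30.
        Var[W] = n(n+1)(2n+1)/24 - sum(t^3-t)/48 = 1224/24 - 30/48 = 50.375.
        z = (W - E[W]) / sqrt(Var[W]) = (16.5 - 18) / 7.0975 = -0.2113.
        Two-sided p = 2*Phi(z) = 0.832621.
Step 6: alpha = 0.1. fail to reject H0.

W+ = 19.5, W- = 16.5, W = min = 16.5, p = 0.832621, fail to reject H0.


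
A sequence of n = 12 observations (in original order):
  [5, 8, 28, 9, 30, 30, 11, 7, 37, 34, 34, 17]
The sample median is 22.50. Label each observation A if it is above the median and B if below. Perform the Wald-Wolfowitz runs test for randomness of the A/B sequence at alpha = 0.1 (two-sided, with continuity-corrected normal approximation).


Step 1: Compute median = 22.50; label A = above, B = below.
Labels in order: BBABAABBAAAB  (n_A = 6, n_B = 6)
Step 2: Count runs R = 7.
Step 3: Under H0 (random ordering), E[R] = 2*n_A*n_B/(n_A+n_B) + 1 = 2*6*6/12 + 1 = 7.0000.
        Var[R] = 2*n_A*n_B*(2*n_A*n_B - n_A - n_B) / ((n_A+n_B)^2 * (n_A+n_B-1)) = 4320/1584 = 2.7273.
        SD[R] = 1.6514.
Step 4: R = E[R], so z = 0 with no continuity correction.
Step 5: Two-sided p-value via normal approximation = 2*(1 - Phi(|z|)) = 1.000000.
Step 6: alpha = 0.1. fail to reject H0.

R = 7, z = 0.0000, p = 1.000000, fail to reject H0.


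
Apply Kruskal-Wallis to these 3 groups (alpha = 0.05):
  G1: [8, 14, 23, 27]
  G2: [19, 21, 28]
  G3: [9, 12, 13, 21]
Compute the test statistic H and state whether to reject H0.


Step 1: Combine all N = 11 observations and assign midranks.
sorted (value, group, rank): (8,G1,1), (9,G3,2), (12,G3,3), (13,G3,4), (14,G1,5), (19,G2,6), (21,G2,7.5), (21,G3,7.5), (23,G1,9), (27,G1,10), (28,G2,11)
Step 2: Sum ranks within each group.
R_1 = 25 (n_1 = 4)
R_2 = 24.5 (n_2 = 3)
R_3 = 16.5 (n_3 = 4)
Step 3: H = 12/(N(N+1)) * sum(R_i^2/n_i) - 3(N+1)
     = 12/(11*12) * (25^2/4 + 24.5^2/3 + 16.5^2/4) - 3*12
     = 0.090909 * 424.396 - 36
     = 2.581439.
Step 4: Ties present; correction factor C = 1 - 6/(11^3 - 11) = 0.995455. Corrected H = 2.581439 / 0.995455 = 2.593227.
Step 5: Under H0, H ~ chi^2(2); p-value = 0.273456.
Step 6: alpha = 0.05. fail to reject H0.

H = 2.5932, df = 2, p = 0.273456, fail to reject H0.


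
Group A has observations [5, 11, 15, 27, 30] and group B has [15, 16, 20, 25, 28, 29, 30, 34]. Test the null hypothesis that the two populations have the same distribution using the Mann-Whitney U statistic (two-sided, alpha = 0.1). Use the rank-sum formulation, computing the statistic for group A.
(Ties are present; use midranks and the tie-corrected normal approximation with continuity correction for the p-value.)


Step 1: Combine and sort all 13 observations; assign midranks.
sorted (value, group): (5,X), (11,X), (15,X), (15,Y), (16,Y), (20,Y), (25,Y), (27,X), (28,Y), (29,Y), (30,X), (30,Y), (34,Y)
ranks: 5->1, 11->2, 15->3.5, 15->3.5, 16->5, 20->6, 25->7, 27->8, 28->9, 29->10, 30->11.5, 30->11.5, 34->13
Step 2: Rank sum for X: R1 = 1 + 2 + 3.5 + 8 + 11.5 = 26.
Step 3: U_X = R1 - n1(n1+1)/2 = 26 - 5*6/2 = 26 - 15 = 11.
       U_Y = n1*n2 - U_X = 40 - 11 = 29.
Step 4: Ties are present, so use the tie-corrected normal approximation (with continuity correction) for the p-value.
Step 5: p-value = 0.212139; compare to alpha = 0.1. fail to reject H0.

U_X = 11, p = 0.212139, fail to reject H0 at alpha = 0.1.


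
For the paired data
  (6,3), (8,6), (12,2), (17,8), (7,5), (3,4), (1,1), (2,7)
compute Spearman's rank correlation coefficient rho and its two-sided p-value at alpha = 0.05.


Step 1: Rank x and y separately (midranks; no ties here).
rank(x): 6->4, 8->6, 12->7, 17->8, 7->5, 3->3, 1->1, 2->2
rank(y): 3->3, 6->6, 2->2, 8->8, 5->5, 4->4, 1->1, 7->7
Step 2: d_i = R_x(i) - R_y(i); compute d_i^2.
  (4-3)^2=1, (6-6)^2=0, (7-2)^2=25, (8-8)^2=0, (5-5)^2=0, (3-4)^2=1, (1-1)^2=0, (2-7)^2=25
sum(d^2) = 52.
Step 3: rho = 1 - 6*52 / (8*(8^2 - 1)) = 1 - 312/504 = 0.380952.
Step 4: Under H0, t = rho * sqrt((n-2)/(1-rho^2)) = 1.0092 ~ t(6).
Step 5: Two-sided p-value from the t-distribution with 6 df = 0.351813.
Step 6: alpha = 0.05. fail to reject H0.

rho = 0.3810, p = 0.351813, fail to reject H0 at alpha = 0.05.


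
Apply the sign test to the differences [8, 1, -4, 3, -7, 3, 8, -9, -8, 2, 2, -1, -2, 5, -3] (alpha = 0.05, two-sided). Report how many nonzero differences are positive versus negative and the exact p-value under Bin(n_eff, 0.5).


Step 1: Discard zero differences. Original n = 15; n_eff = number of nonzero differences = 15.
Nonzero differences (with sign): +8, +1, -4, +3, -7, +3, +8, -9, -8, +2, +2, -1, -2, +5, -3
Step 2: Count signs: positive = 8, negative = 7.
Step 3: Under H0: P(positive) = 0.5, so the number of positives S ~ Bin(15, 0.5).
Step 4: Two-sided exact p-value = sum of Bin(15,0.5) probabilities at or below the observed probability = 1.000000.
Step 5: alpha = 0.05. fail to reject H0.

n_eff = 15, pos = 8, neg = 7, p = 1.000000, fail to reject H0.


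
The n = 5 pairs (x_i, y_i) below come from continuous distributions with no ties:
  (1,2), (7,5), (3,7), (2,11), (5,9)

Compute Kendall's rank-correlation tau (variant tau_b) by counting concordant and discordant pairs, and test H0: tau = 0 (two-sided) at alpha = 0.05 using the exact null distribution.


Step 1: Enumerate the 10 unordered pairs (i,j) with i<j and classify each by sign(x_j-x_i) * sign(y_j-y_i).
  (1,2):dx=+6,dy=+3->C; (1,3):dx=+2,dy=+5->C; (1,4):dx=+1,dy=+9->C; (1,5):dx=+4,dy=+7->C
  (2,3):dx=-4,dy=+2->D; (2,4):dx=-5,dy=+6->D; (2,5):dx=-2,dy=+4->D; (3,4):dx=-1,dy=+4->D
  (3,5):dx=+2,dy=+2->C; (4,5):dx=+3,dy=-2->D
Step 2: C = 5, D = 5, total pairs = 10.
Step 3: tau = (C - D)/(n(n-1)/2) = (5 - 5)/10 = 0.000000.
Step 4: Exact two-sided p-value (enumerate n! = 120 permutations of y under H0): p = 1.000000.
Step 5: alpha = 0.05. fail to reject H0.

tau_b = 0.0000 (C=5, D=5), p = 1.000000, fail to reject H0.


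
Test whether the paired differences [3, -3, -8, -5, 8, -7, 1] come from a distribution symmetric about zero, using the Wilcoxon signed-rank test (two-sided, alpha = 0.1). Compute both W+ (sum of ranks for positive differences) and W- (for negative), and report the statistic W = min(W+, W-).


Step 1: Drop any zero differences (none here) and take |d_i|.
|d| = [3, 3, 8, 5, 8, 7, 1]
Step 2: Midrank |d_i| (ties get averaged ranks).
ranks: |3|->2.5, |3|->2.5, |8|->6.5, |5|->4, |8|->6.5, |7|->5, |1|->1
Step 3: Attach original signs; sum ranks with positive sign and with negative sign.
W+ = 2.5 + 6.5 + 1 = 10
W- = 2.5 + 6.5 + 4 + 5 = 18
(Check: W+ + W- = 28 should equal n(n+1)/2 = 28.)
Step 4: Test statistic W = min(W+, W-) = 10.
Step 5: Ties in |d|, so use the tie-corrected normal approximation.
        E[W] = n(n+1)/4 = 7*8/4 = 14.
        Tie groups: |d|=3 (t=2), |d|=8 (t=2); sum(t^3 - t) = 12.
        Var[W] = n(n+1)(2n+1)/24 - sum(t^3-t)/48 = 840/24 - 12/48 = 34.75.
        z = (W - E[W]) / sqrt(Var[W]) = (10 - 14) / 5.8949 = -0.6786.
        Two-sided p = 2*Phi(z) = 0.497422.
Step 6: alpha = 0.1. fail to reject H0.

W+ = 10, W- = 18, W = min = 10, p = 0.497422, fail to reject H0.


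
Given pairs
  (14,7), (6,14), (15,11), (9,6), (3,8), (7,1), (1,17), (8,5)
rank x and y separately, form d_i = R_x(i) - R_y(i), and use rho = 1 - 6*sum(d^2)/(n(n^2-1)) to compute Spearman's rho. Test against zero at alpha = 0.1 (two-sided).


Step 1: Rank x and y separately (midranks; no ties here).
rank(x): 14->7, 6->3, 15->8, 9->6, 3->2, 7->4, 1->1, 8->5
rank(y): 7->4, 14->7, 11->6, 6->3, 8->5, 1->1, 17->8, 5->2
Step 2: d_i = R_x(i) - R_y(i); compute d_i^2.
  (7-4)^2=9, (3-7)^2=16, (8-6)^2=4, (6-3)^2=9, (2-5)^2=9, (4-1)^2=9, (1-8)^2=49, (5-2)^2=9
sum(d^2) = 114.
Step 3: rho = 1 - 6*114 / (8*(8^2 - 1)) = 1 - 684/504 = -0.357143.
Step 4: Under H0, t = rho * sqrt((n-2)/(1-rho^2)) = -0.9366 ~ t(6).
Step 5: Two-sided p-value from the t-distribution with 6 df = 0.385121.
Step 6: alpha = 0.1. fail to reject H0.

rho = -0.3571, p = 0.385121, fail to reject H0 at alpha = 0.1.


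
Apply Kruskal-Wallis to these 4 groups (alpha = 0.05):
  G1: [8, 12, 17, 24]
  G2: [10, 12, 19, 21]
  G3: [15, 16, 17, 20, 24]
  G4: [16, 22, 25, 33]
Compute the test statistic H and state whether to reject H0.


Step 1: Combine all N = 17 observations and assign midranks.
sorted (value, group, rank): (8,G1,1), (10,G2,2), (12,G1,3.5), (12,G2,3.5), (15,G3,5), (16,G3,6.5), (16,G4,6.5), (17,G1,8.5), (17,G3,8.5), (19,G2,10), (20,G3,11), (21,G2,12), (22,G4,13), (24,G1,14.5), (24,G3,14.5), (25,G4,16), (33,G4,17)
Step 2: Sum ranks within each group.
R_1 = 27.5 (n_1 = 4)
R_2 = 27.5 (n_2 = 4)
R_3 = 45.5 (n_3 = 5)
R_4 = 52.5 (n_4 = 4)
Step 3: H = 12/(N(N+1)) * sum(R_i^2/n_i) - 3(N+1)
     = 12/(17*18) * (27.5^2/4 + 27.5^2/4 + 45.5^2/5 + 52.5^2/4) - 3*18
     = 0.039216 * 1481.24 - 54
     = 4.087745.
Step 4: Ties present; correction factor C = 1 - 24/(17^3 - 17) = 0.995098. Corrected H = 4.087745 / 0.995098 = 4.107882.
Step 5: Under H0, H ~ chi^2(3); p-value = 0.250048.
Step 6: alpha = 0.05. fail to reject H0.

H = 4.1079, df = 3, p = 0.250048, fail to reject H0.


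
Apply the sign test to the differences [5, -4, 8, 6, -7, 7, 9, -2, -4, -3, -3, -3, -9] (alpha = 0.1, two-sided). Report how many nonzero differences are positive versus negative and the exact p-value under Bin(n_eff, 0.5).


Step 1: Discard zero differences. Original n = 13; n_eff = number of nonzero differences = 13.
Nonzero differences (with sign): +5, -4, +8, +6, -7, +7, +9, -2, -4, -3, -3, -3, -9
Step 2: Count signs: positive = 5, negative = 8.
Step 3: Under H0: P(positive) = 0.5, so the number of positives S ~ Bin(13, 0.5).
Step 4: Two-sided exact p-value = sum of Bin(13,0.5) probabilities at or below the observed probability = 0.581055.
Step 5: alpha = 0.1. fail to reject H0.

n_eff = 13, pos = 5, neg = 8, p = 0.581055, fail to reject H0.


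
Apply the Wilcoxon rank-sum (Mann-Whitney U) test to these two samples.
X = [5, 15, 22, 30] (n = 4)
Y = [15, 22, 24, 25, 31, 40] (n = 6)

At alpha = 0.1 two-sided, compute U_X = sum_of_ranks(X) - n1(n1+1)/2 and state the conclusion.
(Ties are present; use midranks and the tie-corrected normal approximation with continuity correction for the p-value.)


Step 1: Combine and sort all 10 observations; assign midranks.
sorted (value, group): (5,X), (15,X), (15,Y), (22,X), (22,Y), (24,Y), (25,Y), (30,X), (31,Y), (40,Y)
ranks: 5->1, 15->2.5, 15->2.5, 22->4.5, 22->4.5, 24->6, 25->7, 30->8, 31->9, 40->10
Step 2: Rank sum for X: R1 = 1 + 2.5 + 4.5 + 8 = 16.
Step 3: U_X = R1 - n1(n1+1)/2 = 16 - 4*5/2 = 16 - 10 = 6.
       U_Y = n1*n2 - U_X = 24 - 6 = 18.
Step 4: Ties are present, so use the tie-corrected normal approximation (with continuity correction) for the p-value.
Step 5: p-value = 0.238089; compare to alpha = 0.1. fail to reject H0.

U_X = 6, p = 0.238089, fail to reject H0 at alpha = 0.1.


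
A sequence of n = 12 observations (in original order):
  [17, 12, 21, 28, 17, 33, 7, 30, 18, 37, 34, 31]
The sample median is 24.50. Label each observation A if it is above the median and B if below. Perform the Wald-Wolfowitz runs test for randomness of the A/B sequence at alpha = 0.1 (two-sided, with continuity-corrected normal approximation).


Step 1: Compute median = 24.50; label A = above, B = below.
Labels in order: BBBABABABAAA  (n_A = 6, n_B = 6)
Step 2: Count runs R = 8.
Step 3: Under H0 (random ordering), E[R] = 2*n_A*n_B/(n_A+n_B) + 1 = 2*6*6/12 + 1 = 7.0000.
        Var[R] = 2*n_A*n_B*(2*n_A*n_B - n_A - n_B) / ((n_A+n_B)^2 * (n_A+n_B-1)) = 4320/1584 = 2.7273.
        SD[R] = 1.6514.
Step 4: Continuity-corrected z = (R - 0.5 - E[R]) / SD[R] = (8 - 0.5 - 7.0000) / 1.6514 = 0.3028.
Step 5: Two-sided p-value via normal approximation = 2*(1 - Phi(|z|)) = 0.762069.
Step 6: alpha = 0.1. fail to reject H0.

R = 8, z = 0.3028, p = 0.762069, fail to reject H0.


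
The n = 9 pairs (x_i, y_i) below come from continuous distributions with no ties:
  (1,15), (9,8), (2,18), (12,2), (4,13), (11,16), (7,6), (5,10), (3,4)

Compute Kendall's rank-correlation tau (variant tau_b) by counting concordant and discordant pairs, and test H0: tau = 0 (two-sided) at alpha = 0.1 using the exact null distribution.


Step 1: Enumerate the 36 unordered pairs (i,j) with i<j and classify each by sign(x_j-x_i) * sign(y_j-y_i).
  (1,2):dx=+8,dy=-7->D; (1,3):dx=+1,dy=+3->C; (1,4):dx=+11,dy=-13->D; (1,5):dx=+3,dy=-2->D
  (1,6):dx=+10,dy=+1->C; (1,7):dx=+6,dy=-9->D; (1,8):dx=+4,dy=-5->D; (1,9):dx=+2,dy=-11->D
  (2,3):dx=-7,dy=+10->D; (2,4):dx=+3,dy=-6->D; (2,5):dx=-5,dy=+5->D; (2,6):dx=+2,dy=+8->C
  (2,7):dx=-2,dy=-2->C; (2,8):dx=-4,dy=+2->D; (2,9):dx=-6,dy=-4->C; (3,4):dx=+10,dy=-16->D
  (3,5):dx=+2,dy=-5->D; (3,6):dx=+9,dy=-2->D; (3,7):dx=+5,dy=-12->D; (3,8):dx=+3,dy=-8->D
  (3,9):dx=+1,dy=-14->D; (4,5):dx=-8,dy=+11->D; (4,6):dx=-1,dy=+14->D; (4,7):dx=-5,dy=+4->D
  (4,8):dx=-7,dy=+8->D; (4,9):dx=-9,dy=+2->D; (5,6):dx=+7,dy=+3->C; (5,7):dx=+3,dy=-7->D
  (5,8):dx=+1,dy=-3->D; (5,9):dx=-1,dy=-9->C; (6,7):dx=-4,dy=-10->C; (6,8):dx=-6,dy=-6->C
  (6,9):dx=-8,dy=-12->C; (7,8):dx=-2,dy=+4->D; (7,9):dx=-4,dy=-2->C; (8,9):dx=-2,dy=-6->C
Step 2: C = 12, D = 24, total pairs = 36.
Step 3: tau = (C - D)/(n(n-1)/2) = (12 - 24)/36 = -0.333333.
Step 4: Exact two-sided p-value (enumerate n! = 362880 permutations of y under H0): p = 0.259518.
Step 5: alpha = 0.1. fail to reject H0.

tau_b = -0.3333 (C=12, D=24), p = 0.259518, fail to reject H0.


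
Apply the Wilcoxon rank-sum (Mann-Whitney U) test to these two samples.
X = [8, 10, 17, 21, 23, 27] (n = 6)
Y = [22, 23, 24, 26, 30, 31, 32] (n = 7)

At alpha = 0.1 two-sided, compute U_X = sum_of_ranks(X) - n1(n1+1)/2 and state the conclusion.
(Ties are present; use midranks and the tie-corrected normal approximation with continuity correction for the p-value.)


Step 1: Combine and sort all 13 observations; assign midranks.
sorted (value, group): (8,X), (10,X), (17,X), (21,X), (22,Y), (23,X), (23,Y), (24,Y), (26,Y), (27,X), (30,Y), (31,Y), (32,Y)
ranks: 8->1, 10->2, 17->3, 21->4, 22->5, 23->6.5, 23->6.5, 24->8, 26->9, 27->10, 30->11, 31->12, 32->13
Step 2: Rank sum for X: R1 = 1 + 2 + 3 + 4 + 6.5 + 10 = 26.5.
Step 3: U_X = R1 - n1(n1+1)/2 = 26.5 - 6*7/2 = 26.5 - 21 = 5.5.
       U_Y = n1*n2 - U_X = 42 - 5.5 = 36.5.
Step 4: Ties are present, so use the tie-corrected normal approximation (with continuity correction) for the p-value.
Step 5: p-value = 0.031888; compare to alpha = 0.1. reject H0.

U_X = 5.5, p = 0.031888, reject H0 at alpha = 0.1.


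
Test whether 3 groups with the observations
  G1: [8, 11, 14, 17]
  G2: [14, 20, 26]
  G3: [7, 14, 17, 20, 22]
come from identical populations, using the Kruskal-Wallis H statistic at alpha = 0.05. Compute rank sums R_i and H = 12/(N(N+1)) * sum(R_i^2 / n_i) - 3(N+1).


Step 1: Combine all N = 12 observations and assign midranks.
sorted (value, group, rank): (7,G3,1), (8,G1,2), (11,G1,3), (14,G1,5), (14,G2,5), (14,G3,5), (17,G1,7.5), (17,G3,7.5), (20,G2,9.5), (20,G3,9.5), (22,G3,11), (26,G2,12)
Step 2: Sum ranks within each group.
R_1 = 17.5 (n_1 = 4)
R_2 = 26.5 (n_2 = 3)
R_3 = 34 (n_3 = 5)
Step 3: H = 12/(N(N+1)) * sum(R_i^2/n_i) - 3(N+1)
     = 12/(12*13) * (17.5^2/4 + 26.5^2/3 + 34^2/5) - 3*13
     = 0.076923 * 541.846 - 39
     = 2.680449.
Step 4: Ties present; correction factor C = 1 - 36/(12^3 - 12) = 0.979021. Corrected H = 2.680449 / 0.979021 = 2.737887.
Step 5: Under H0, H ~ chi^2(2); p-value = 0.254376.
Step 6: alpha = 0.05. fail to reject H0.

H = 2.7379, df = 2, p = 0.254376, fail to reject H0.


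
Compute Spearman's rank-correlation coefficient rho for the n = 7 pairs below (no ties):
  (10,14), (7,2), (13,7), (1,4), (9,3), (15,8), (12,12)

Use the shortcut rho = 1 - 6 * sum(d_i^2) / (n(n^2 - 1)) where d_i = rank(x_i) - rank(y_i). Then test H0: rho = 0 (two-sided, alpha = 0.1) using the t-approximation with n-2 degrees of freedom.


Step 1: Rank x and y separately (midranks; no ties here).
rank(x): 10->4, 7->2, 13->6, 1->1, 9->3, 15->7, 12->5
rank(y): 14->7, 2->1, 7->4, 4->3, 3->2, 8->5, 12->6
Step 2: d_i = R_x(i) - R_y(i); compute d_i^2.
  (4-7)^2=9, (2-1)^2=1, (6-4)^2=4, (1-3)^2=4, (3-2)^2=1, (7-5)^2=4, (5-6)^2=1
sum(d^2) = 24.
Step 3: rho = 1 - 6*24 / (7*(7^2 - 1)) = 1 - 144/336 = 0.571429.
Step 4: Under H0, t = rho * sqrt((n-2)/(1-rho^2)) = 1.5570 ~ t(5).
Step 5: Two-sided p-value from the t-distribution with 5 df = 0.180202.
Step 6: alpha = 0.1. fail to reject H0.

rho = 0.5714, p = 0.180202, fail to reject H0 at alpha = 0.1.


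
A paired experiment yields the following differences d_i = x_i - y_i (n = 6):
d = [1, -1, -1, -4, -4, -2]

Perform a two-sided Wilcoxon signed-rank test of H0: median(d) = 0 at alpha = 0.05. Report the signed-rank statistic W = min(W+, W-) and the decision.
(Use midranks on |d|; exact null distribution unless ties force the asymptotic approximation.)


Step 1: Drop any zero differences (none here) and take |d_i|.
|d| = [1, 1, 1, 4, 4, 2]
Step 2: Midrank |d_i| (ties get averaged ranks).
ranks: |1|->2, |1|->2, |1|->2, |4|->5.5, |4|->5.5, |2|->4
Step 3: Attach original signs; sum ranks with positive sign and with negative sign.
W+ = 2 = 2
W- = 2 + 2 + 5.5 + 5.5 + 4 = 19
(Check: W+ + W- = 21 should equal n(n+1)/2 = 21.)
Step 4: Test statistic W = min(W+, W-) = 2.
Step 5: Ties in |d|, so use the tie-corrected normal approximation.
        E[W] = n(n+1)/4 = 6*7/4 = 10.5.
        Tie groups: |d|=1 (t=3), |d|=4 (t=2); sum(t^3 - t) = 30.
        Var[W] = n(n+1)(2n+1)/24 - sum(t^3-t)/48 = 546/24 - 30/48 = 22.125.
        z = (W - E[W]) / sqrt(Var[W]) = (2 - 10.5) / 4.7037 = -1.8071.
        Two-sided p = 2*Phi(z) = 0.070750.
Step 6: alpha = 0.05. fail to reject H0.

W+ = 2, W- = 19, W = min = 2, p = 0.070750, fail to reject H0.


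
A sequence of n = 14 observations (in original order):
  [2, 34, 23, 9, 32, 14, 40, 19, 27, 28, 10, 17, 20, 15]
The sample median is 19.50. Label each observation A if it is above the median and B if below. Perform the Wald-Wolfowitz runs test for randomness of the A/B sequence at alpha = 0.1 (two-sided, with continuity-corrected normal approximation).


Step 1: Compute median = 19.50; label A = above, B = below.
Labels in order: BAABABABAABBAB  (n_A = 7, n_B = 7)
Step 2: Count runs R = 11.
Step 3: Under H0 (random ordering), E[R] = 2*n_A*n_B/(n_A+n_B) + 1 = 2*7*7/14 + 1 = 8.0000.
        Var[R] = 2*n_A*n_B*(2*n_A*n_B - n_A - n_B) / ((n_A+n_B)^2 * (n_A+n_B-1)) = 8232/2548 = 3.2308.
        SD[R] = 1.7974.
Step 4: Continuity-corrected z = (R - 0.5 - E[R]) / SD[R] = (11 - 0.5 - 8.0000) / 1.7974 = 1.3909.
Step 5: Two-sided p-value via normal approximation = 2*(1 - Phi(|z|)) = 0.164264.
Step 6: alpha = 0.1. fail to reject H0.

R = 11, z = 1.3909, p = 0.164264, fail to reject H0.


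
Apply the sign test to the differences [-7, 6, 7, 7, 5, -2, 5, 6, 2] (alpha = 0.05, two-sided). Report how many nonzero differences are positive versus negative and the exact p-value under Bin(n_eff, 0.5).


Step 1: Discard zero differences. Original n = 9; n_eff = number of nonzero differences = 9.
Nonzero differences (with sign): -7, +6, +7, +7, +5, -2, +5, +6, +2
Step 2: Count signs: positive = 7, negative = 2.
Step 3: Under H0: P(positive) = 0.5, so the number of positives S ~ Bin(9, 0.5).
Step 4: Two-sided exact p-value = sum of Bin(9,0.5) probabilities at or below the observed probability = 0.179688.
Step 5: alpha = 0.05. fail to reject H0.

n_eff = 9, pos = 7, neg = 2, p = 0.179688, fail to reject H0.


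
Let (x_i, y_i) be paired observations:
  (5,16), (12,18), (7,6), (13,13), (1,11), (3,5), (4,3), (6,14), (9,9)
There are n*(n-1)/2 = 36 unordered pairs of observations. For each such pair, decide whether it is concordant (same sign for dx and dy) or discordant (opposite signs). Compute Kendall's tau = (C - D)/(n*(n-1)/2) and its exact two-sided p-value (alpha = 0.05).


Step 1: Enumerate the 36 unordered pairs (i,j) with i<j and classify each by sign(x_j-x_i) * sign(y_j-y_i).
  (1,2):dx=+7,dy=+2->C; (1,3):dx=+2,dy=-10->D; (1,4):dx=+8,dy=-3->D; (1,5):dx=-4,dy=-5->C
  (1,6):dx=-2,dy=-11->C; (1,7):dx=-1,dy=-13->C; (1,8):dx=+1,dy=-2->D; (1,9):dx=+4,dy=-7->D
  (2,3):dx=-5,dy=-12->C; (2,4):dx=+1,dy=-5->D; (2,5):dx=-11,dy=-7->C; (2,6):dx=-9,dy=-13->C
  (2,7):dx=-8,dy=-15->C; (2,8):dx=-6,dy=-4->C; (2,9):dx=-3,dy=-9->C; (3,4):dx=+6,dy=+7->C
  (3,5):dx=-6,dy=+5->D; (3,6):dx=-4,dy=-1->C; (3,7):dx=-3,dy=-3->C; (3,8):dx=-1,dy=+8->D
  (3,9):dx=+2,dy=+3->C; (4,5):dx=-12,dy=-2->C; (4,6):dx=-10,dy=-8->C; (4,7):dx=-9,dy=-10->C
  (4,8):dx=-7,dy=+1->D; (4,9):dx=-4,dy=-4->C; (5,6):dx=+2,dy=-6->D; (5,7):dx=+3,dy=-8->D
  (5,8):dx=+5,dy=+3->C; (5,9):dx=+8,dy=-2->D; (6,7):dx=+1,dy=-2->D; (6,8):dx=+3,dy=+9->C
  (6,9):dx=+6,dy=+4->C; (7,8):dx=+2,dy=+11->C; (7,9):dx=+5,dy=+6->C; (8,9):dx=+3,dy=-5->D
Step 2: C = 23, D = 13, total pairs = 36.
Step 3: tau = (C - D)/(n(n-1)/2) = (23 - 13)/36 = 0.277778.
Step 4: Exact two-sided p-value (enumerate n! = 362880 permutations of y under H0): p = 0.358488.
Step 5: alpha = 0.05. fail to reject H0.

tau_b = 0.2778 (C=23, D=13), p = 0.358488, fail to reject H0.
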